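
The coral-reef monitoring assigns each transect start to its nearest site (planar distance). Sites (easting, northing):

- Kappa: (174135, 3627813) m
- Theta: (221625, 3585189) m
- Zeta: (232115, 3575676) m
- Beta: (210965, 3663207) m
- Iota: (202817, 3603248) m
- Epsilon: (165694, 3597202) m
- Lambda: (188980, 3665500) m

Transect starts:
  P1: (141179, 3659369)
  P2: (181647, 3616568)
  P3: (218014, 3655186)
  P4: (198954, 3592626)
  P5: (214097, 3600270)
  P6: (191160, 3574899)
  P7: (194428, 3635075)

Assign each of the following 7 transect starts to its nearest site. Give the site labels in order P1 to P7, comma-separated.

Kappa, Kappa, Beta, Iota, Iota, Iota, Kappa

P1 → Kappa (d²=2081879072.00)
P2 → Kappa (d²=182880169.00)
P3 → Beta (d²=114024842.00)
P4 → Iota (d²=127749653.00)
P5 → Iota (d²=136106884.00)
P6 → Iota (d²=939551450.00)
P7 → Kappa (d²=464542493.00)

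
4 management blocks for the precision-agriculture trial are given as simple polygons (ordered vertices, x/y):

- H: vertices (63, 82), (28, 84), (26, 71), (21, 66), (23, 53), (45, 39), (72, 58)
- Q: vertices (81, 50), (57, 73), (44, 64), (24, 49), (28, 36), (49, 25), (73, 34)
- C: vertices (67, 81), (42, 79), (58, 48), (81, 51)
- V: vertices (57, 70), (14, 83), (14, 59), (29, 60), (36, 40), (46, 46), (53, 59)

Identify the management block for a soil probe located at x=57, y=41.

Q

Cast a ray rightward from (57, 41). For each polygon, the edges (by vertex number in listed order) whose endpoints lie on opposite sides of y = 41, where each meets that height, and whether that is right or left of the point:
H: 5–6 at x≈41.9 (left), 6–7 at x≈47.8 (left) → 0 crossings.
Q: 4–5 at x≈26.5 (left), 7–1 at x≈76.5 (right) → 1 crossing.
C: no edge straddles that height → 0 crossings.
V: 4–5 at x≈35.6 (left), 5–6 at x≈37.7 (left) → 0 crossings.
Only Q has an odd count, so the point is inside Q.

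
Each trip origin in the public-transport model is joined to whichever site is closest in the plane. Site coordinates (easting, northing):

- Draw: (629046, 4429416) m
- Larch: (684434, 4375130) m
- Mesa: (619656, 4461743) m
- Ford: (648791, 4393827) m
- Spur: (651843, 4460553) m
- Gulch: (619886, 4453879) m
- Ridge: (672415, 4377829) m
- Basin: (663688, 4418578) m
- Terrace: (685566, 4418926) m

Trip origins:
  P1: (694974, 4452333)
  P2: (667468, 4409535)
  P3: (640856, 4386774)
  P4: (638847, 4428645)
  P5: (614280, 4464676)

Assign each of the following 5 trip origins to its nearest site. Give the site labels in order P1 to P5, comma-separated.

Terrace, Basin, Ford, Draw, Mesa

P1 → Terrace (d²=1204538113.00)
P2 → Basin (d²=96064249.00)
P3 → Ford (d²=112709034.00)
P4 → Draw (d²=96654042.00)
P5 → Mesa (d²=37503865.00)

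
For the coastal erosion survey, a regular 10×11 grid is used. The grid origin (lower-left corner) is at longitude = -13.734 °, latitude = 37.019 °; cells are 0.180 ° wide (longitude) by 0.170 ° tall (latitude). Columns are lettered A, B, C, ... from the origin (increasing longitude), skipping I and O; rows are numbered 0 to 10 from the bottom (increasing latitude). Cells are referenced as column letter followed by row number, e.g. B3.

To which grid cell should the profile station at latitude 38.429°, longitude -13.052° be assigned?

D8

Column index: ⌊(-13.052 − -13.734) / 0.180⌋ = ⌊3.789⌋ = 3 → column D
Row offset from origin: ⌊(38.429 − 37.019) / 0.170⌋ = ⌊8.294⌋ = 8 → row 8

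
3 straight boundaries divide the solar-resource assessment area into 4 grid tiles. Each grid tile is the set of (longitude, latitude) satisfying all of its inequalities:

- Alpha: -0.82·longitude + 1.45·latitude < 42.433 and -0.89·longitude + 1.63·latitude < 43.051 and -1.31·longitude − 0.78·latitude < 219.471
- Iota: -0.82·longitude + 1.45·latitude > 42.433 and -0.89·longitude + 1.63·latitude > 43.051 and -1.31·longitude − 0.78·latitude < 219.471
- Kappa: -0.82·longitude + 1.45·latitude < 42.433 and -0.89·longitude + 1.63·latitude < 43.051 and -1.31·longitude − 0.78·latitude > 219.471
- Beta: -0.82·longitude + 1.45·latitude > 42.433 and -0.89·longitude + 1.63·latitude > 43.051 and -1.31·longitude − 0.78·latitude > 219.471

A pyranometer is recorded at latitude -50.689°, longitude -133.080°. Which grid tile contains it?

Alpha

-0.82·-133.080 + 1.45·-50.689 = 35.627, which is < 42.433
-0.89·-133.080 + 1.63·-50.689 = 35.818, which is < 43.051
-1.31·-133.080 − 0.78·-50.689 = 213.872, which is < 219.471
This sign pattern matches Alpha.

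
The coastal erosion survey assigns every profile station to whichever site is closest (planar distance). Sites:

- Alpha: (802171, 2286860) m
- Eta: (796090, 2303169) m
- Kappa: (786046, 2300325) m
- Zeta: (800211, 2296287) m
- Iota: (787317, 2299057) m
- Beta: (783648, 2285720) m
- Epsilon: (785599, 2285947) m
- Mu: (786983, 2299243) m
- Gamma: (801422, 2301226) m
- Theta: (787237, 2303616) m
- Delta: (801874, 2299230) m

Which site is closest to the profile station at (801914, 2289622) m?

Squared distances to each site:
Alpha: 7694693.000; Eta: 217440185.000; Kappa: 366347633.000; Zeta: 47322434.000; Iota: 302091634.000; Beta: 348872360.000; Epsilon: 279684850.000; Mu: 315498402.000; Gamma: 134894880.000; Theta: 411246365.000; Delta: 92315264.000.
Minimum at Alpha.

Alpha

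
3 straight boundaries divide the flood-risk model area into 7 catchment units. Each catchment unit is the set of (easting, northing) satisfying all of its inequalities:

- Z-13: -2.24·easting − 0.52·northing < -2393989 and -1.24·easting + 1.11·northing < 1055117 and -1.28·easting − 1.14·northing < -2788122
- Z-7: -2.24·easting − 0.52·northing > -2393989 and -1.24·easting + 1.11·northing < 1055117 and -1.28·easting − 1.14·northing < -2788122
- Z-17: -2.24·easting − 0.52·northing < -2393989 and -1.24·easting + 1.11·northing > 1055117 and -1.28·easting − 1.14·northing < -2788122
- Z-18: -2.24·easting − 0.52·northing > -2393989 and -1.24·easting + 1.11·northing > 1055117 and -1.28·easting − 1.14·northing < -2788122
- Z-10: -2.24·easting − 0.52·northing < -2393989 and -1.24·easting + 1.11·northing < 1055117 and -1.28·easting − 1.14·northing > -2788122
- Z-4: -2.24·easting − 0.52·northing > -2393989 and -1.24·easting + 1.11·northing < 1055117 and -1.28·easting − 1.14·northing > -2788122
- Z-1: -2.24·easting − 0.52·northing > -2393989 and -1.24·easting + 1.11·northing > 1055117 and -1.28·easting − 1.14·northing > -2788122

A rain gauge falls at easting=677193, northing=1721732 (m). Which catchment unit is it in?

-2.24·677193 − 0.52·1721732 = -2412212.960, which is < -2393989
-1.24·677193 + 1.11·1721732 = 1071403.200, which is > 1055117
-1.28·677193 − 1.14·1721732 = -2829581.520, which is < -2788122
This sign pattern matches Z-17.

Z-17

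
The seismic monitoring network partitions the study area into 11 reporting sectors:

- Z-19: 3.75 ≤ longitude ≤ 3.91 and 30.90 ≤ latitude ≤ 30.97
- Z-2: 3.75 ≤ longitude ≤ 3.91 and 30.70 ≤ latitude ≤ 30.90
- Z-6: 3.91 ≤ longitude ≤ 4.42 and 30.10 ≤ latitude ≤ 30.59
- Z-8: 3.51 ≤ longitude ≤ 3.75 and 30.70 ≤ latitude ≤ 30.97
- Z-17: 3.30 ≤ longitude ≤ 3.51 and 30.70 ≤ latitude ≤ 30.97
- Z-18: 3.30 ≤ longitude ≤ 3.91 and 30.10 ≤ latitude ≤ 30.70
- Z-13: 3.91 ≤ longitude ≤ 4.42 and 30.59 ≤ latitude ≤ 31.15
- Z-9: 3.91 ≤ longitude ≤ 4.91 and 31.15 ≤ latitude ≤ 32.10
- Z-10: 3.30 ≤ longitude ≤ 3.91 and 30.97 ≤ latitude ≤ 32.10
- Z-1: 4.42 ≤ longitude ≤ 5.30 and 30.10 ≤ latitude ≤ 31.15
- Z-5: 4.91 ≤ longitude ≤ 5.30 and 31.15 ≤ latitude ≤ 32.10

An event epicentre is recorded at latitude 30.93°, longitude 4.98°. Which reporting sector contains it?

The point has longitude = 4.98 and latitude = 30.93.
Only Z-1 satisfies 4.42 ≤ longitude ≤ 5.30 and 30.10 ≤ latitude ≤ 31.15.

Z-1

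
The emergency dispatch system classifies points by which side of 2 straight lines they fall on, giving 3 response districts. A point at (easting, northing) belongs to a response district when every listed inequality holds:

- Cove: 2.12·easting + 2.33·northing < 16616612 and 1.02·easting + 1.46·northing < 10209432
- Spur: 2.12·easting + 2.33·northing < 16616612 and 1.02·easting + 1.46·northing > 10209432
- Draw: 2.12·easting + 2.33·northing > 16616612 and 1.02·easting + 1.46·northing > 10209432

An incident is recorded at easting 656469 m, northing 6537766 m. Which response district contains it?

2.12·656469 + 2.33·6537766 = 16624709.060, which is > 16616612
1.02·656469 + 1.46·6537766 = 10214736.740, which is > 10209432
This sign pattern matches Draw.

Draw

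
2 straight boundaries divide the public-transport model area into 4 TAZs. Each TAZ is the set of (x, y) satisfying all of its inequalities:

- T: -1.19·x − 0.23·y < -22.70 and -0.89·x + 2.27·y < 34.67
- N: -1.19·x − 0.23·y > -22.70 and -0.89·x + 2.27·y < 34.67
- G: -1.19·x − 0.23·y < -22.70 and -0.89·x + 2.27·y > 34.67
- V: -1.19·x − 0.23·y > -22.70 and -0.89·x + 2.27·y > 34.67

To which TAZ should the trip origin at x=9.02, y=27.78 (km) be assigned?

V

-1.19·9.02 − 0.23·27.78 = -17.123, which is > -22.70
-0.89·9.02 + 2.27·27.78 = 55.033, which is > 34.67
This sign pattern matches V.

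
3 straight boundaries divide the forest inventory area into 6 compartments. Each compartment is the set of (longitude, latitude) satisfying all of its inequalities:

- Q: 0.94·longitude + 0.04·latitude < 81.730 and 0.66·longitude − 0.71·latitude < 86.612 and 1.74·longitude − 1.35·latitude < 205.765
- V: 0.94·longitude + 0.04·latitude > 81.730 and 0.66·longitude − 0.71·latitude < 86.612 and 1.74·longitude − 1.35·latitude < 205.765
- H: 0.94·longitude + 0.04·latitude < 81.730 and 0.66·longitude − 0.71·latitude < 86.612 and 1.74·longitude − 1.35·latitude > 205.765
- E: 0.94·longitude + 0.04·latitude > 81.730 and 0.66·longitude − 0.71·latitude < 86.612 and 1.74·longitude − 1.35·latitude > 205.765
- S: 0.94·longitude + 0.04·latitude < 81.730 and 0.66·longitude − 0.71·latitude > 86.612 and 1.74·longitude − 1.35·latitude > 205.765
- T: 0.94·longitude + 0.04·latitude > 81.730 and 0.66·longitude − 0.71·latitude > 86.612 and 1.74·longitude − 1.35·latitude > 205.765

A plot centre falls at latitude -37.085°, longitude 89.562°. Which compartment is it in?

E

0.94·89.562 + 0.04·-37.085 = 82.705, which is > 81.730
0.66·89.562 − 0.71·-37.085 = 85.441, which is < 86.612
1.74·89.562 − 1.35·-37.085 = 205.903, which is > 205.765
This sign pattern matches E.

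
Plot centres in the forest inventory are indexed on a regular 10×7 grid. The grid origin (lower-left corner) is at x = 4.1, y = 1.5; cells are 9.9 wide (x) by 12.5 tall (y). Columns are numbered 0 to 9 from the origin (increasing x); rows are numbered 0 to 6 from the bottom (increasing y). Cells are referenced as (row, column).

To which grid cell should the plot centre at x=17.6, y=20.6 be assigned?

(1, 1)

Column index: ⌊(17.6 − 4.1) / 9.9⌋ = ⌊1.364⌋ = 1
Row offset from origin: ⌊(20.6 − 1.5) / 12.5⌋ = ⌊1.528⌋ = 1 → row 1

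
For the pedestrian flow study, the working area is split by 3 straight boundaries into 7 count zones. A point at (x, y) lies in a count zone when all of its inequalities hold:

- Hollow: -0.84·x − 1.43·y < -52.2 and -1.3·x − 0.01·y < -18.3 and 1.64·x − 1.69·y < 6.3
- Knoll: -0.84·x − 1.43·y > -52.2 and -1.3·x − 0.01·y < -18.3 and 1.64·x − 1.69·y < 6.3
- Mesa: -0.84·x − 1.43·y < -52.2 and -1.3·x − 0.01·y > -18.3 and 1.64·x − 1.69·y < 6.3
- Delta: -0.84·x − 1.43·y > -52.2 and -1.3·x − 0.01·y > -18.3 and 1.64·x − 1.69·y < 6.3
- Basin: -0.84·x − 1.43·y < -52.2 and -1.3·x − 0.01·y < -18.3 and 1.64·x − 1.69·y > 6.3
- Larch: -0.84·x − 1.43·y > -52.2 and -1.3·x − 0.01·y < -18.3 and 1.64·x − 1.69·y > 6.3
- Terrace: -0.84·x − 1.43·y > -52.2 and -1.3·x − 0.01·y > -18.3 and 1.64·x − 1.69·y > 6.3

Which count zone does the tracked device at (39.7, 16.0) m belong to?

-0.84·39.7 − 1.43·16.0 = -56.228, which is < -52.2
-1.3·39.7 − 0.01·16.0 = -51.770, which is < -18.3
1.64·39.7 − 1.69·16.0 = 38.068, which is > 6.3
This sign pattern matches Basin.

Basin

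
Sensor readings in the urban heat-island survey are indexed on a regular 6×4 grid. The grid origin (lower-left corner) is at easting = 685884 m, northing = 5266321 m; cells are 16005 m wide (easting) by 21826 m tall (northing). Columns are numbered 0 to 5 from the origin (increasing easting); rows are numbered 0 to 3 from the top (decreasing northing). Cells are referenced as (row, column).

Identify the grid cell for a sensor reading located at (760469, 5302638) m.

Column index: ⌊(760469 − 685884) / 16005⌋ = ⌊4.660⌋ = 4
Row offset from origin: ⌊(5302638 − 5266321) / 21826⌋ = ⌊1.664⌋ = 1 → row 2 (counted from top)

(2, 4)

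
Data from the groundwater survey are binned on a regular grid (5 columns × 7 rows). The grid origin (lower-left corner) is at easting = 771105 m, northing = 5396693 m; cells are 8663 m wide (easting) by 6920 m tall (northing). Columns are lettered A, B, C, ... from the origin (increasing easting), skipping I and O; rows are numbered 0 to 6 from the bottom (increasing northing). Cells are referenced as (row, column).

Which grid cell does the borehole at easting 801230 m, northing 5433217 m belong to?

(5, D)

Column index: ⌊(801230 − 771105) / 8663⌋ = ⌊3.477⌋ = 3 → column D
Row offset from origin: ⌊(5433217 − 5396693) / 6920⌋ = ⌊5.278⌋ = 5 → row 5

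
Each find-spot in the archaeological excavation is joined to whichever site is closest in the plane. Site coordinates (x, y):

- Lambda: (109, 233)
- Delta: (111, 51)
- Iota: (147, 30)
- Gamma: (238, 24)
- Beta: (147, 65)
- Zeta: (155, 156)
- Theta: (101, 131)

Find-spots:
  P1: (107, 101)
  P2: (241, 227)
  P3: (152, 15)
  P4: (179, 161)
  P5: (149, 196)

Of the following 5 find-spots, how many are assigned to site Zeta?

3

P1 → Theta
P2 → Zeta
P3 → Iota
P4 → Zeta
P5 → Zeta
3 of the 5 go to Zeta.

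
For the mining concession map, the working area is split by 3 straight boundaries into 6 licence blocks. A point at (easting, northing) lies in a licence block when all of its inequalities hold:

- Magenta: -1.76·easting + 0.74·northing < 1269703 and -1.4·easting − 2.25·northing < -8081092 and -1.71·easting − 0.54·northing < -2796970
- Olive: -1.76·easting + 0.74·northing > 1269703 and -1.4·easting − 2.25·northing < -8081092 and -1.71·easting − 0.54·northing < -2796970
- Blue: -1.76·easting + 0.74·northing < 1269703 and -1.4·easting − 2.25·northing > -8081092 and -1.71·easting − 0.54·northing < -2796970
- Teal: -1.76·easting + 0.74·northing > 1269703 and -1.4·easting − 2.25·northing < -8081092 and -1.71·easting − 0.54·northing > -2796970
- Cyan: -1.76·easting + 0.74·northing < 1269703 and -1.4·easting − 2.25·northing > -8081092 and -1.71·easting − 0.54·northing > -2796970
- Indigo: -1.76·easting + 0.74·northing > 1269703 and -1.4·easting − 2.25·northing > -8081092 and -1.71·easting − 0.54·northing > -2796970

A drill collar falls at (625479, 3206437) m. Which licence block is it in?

-1.76·625479 + 0.74·3206437 = 1271920.340, which is > 1269703
-1.4·625479 − 2.25·3206437 = -8090153.850, which is < -8081092
-1.71·625479 − 0.54·3206437 = -2801045.070, which is < -2796970
This sign pattern matches Olive.

Olive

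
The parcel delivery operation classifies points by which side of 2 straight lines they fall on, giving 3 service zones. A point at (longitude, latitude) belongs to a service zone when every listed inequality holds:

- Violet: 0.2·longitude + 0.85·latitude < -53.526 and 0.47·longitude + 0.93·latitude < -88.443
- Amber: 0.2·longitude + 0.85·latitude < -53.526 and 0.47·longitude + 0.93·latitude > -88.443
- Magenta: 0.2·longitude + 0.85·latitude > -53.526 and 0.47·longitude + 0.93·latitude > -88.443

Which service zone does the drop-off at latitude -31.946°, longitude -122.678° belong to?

Magenta

0.2·-122.678 + 0.85·-31.946 = -51.690, which is > -53.526
0.47·-122.678 + 0.93·-31.946 = -87.368, which is > -88.443
This sign pattern matches Magenta.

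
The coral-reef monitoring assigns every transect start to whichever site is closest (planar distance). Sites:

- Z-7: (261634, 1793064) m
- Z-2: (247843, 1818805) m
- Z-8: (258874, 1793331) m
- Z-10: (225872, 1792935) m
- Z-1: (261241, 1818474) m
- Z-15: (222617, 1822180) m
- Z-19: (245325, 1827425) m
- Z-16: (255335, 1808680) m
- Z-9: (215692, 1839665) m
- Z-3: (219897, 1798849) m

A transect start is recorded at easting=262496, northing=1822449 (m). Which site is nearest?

Squared distances to each site:
Z-7: 864221269.000; Z-2: 227989145.000; Z-8: 860976808.000; Z-10: 2212393572.000; Z-1: 17375650.000; Z-15: 1590407002.000; Z-19: 319603817.000; Z-16: 240865282.000; Z-9: 2487005072.000; Z-3: 2371634801.000.
Minimum at Z-1.

Z-1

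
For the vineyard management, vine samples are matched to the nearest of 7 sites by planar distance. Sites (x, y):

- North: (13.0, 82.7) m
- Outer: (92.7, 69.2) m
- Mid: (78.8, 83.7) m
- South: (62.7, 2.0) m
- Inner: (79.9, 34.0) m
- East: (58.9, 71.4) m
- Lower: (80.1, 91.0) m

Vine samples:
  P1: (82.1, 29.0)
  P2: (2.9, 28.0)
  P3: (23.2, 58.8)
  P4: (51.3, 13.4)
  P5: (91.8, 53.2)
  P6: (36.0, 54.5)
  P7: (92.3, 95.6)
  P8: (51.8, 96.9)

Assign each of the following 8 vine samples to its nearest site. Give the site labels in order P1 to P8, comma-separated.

P1 → Inner (d²=29.84)
P2 → North (d²=3094.10)
P3 → North (d²=675.25)
P4 → South (d²=259.92)
P5 → Outer (d²=256.81)
P6 → East (d²=810.02)
P7 → Lower (d²=170.00)
P8 → East (d²=700.66)

Inner, North, North, South, Outer, East, Lower, East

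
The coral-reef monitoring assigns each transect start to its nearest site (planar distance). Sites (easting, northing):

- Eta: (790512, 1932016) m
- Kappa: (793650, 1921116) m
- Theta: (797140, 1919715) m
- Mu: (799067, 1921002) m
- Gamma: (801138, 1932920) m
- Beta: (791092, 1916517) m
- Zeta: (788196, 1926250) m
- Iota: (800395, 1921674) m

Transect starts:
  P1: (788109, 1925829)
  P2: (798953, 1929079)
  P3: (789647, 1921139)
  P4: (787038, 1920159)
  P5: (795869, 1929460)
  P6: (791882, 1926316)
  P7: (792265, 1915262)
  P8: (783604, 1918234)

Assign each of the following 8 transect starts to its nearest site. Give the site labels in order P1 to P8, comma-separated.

Zeta, Gamma, Kappa, Beta, Eta, Zeta, Beta, Beta

P1 → Zeta (d²=184810.00)
P2 → Gamma (d²=19527506.00)
P3 → Kappa (d²=16024538.00)
P4 → Beta (d²=29699080.00)
P5 → Eta (d²=35230585.00)
P6 → Zeta (d²=13590952.00)
P7 → Beta (d²=2950954.00)
P8 → Beta (d²=59018233.00)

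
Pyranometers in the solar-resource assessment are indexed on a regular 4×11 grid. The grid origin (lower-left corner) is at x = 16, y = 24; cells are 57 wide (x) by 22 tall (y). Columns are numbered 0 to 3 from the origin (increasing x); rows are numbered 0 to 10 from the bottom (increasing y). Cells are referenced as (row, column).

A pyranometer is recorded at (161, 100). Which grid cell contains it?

(3, 2)

Column index: ⌊(161 − 16) / 57⌋ = ⌊2.544⌋ = 2
Row offset from origin: ⌊(100 − 24) / 22⌋ = ⌊3.455⌋ = 3 → row 3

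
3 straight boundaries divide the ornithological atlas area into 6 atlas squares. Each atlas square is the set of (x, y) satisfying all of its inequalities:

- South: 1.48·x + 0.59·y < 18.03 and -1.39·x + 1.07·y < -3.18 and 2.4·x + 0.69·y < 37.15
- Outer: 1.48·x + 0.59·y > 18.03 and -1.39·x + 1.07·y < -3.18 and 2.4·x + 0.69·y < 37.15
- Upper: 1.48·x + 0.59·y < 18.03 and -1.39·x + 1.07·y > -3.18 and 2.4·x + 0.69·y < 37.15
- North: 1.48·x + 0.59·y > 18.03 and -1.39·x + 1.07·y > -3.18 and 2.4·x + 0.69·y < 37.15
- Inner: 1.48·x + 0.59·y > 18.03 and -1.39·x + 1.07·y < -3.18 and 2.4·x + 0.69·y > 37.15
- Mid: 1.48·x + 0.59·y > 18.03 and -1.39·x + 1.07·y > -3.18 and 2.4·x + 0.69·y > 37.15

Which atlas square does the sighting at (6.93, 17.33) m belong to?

North

1.48·6.93 + 0.59·17.33 = 20.481, which is > 18.03
-1.39·6.93 + 1.07·17.33 = 8.910, which is > -3.18
2.4·6.93 + 0.69·17.33 = 28.590, which is < 37.15
This sign pattern matches North.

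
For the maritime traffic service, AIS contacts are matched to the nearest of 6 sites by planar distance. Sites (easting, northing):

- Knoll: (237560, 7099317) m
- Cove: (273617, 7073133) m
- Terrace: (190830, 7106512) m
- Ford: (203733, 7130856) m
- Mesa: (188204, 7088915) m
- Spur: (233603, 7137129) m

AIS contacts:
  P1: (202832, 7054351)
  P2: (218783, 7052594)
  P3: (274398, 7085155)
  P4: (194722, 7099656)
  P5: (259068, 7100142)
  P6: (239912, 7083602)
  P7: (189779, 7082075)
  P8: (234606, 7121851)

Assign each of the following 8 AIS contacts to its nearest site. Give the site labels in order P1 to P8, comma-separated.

P1 → Mesa (d²=1408648480.00)
P2 → Mesa (d²=2254290282.00)
P3 → Cove (d²=145138445.00)
P4 → Terrace (d²=62152400.00)
P5 → Knoll (d²=463274689.00)
P6 → Knoll (d²=252493129.00)
P7 → Mesa (d²=49266225.00)
P8 → Spur (d²=234423293.00)

Mesa, Mesa, Cove, Terrace, Knoll, Knoll, Mesa, Spur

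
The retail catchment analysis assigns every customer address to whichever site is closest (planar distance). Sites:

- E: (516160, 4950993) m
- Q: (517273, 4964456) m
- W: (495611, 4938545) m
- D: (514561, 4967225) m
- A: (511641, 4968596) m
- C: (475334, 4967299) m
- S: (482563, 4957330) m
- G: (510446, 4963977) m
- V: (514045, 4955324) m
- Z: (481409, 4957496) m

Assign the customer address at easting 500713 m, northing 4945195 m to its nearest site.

Squared distances to each site:
E: 272226613.000; Q: 645219721.000; W: 70252904.000; D: 677088004.000; A: 667027985.000; C: 1132680457.000; S: 476680725.000; G: 447494813.000; V: 280338865.000; Z: 523959017.000.
Minimum at W.

W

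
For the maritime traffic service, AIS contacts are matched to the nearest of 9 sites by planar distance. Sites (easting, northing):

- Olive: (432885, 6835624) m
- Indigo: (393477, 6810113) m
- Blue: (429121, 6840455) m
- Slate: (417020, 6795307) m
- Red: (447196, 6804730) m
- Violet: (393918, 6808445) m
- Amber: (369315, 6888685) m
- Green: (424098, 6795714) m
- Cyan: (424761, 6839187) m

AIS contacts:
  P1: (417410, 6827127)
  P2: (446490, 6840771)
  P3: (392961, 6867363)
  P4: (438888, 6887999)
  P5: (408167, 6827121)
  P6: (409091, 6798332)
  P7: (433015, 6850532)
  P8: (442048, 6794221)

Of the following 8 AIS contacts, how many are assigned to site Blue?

2

P1 → Cyan
P2 → Olive
P3 → Amber
P4 → Blue
P5 → Cyan
P6 → Slate
P7 → Blue
P8 → Red
2 of the 8 go to Blue.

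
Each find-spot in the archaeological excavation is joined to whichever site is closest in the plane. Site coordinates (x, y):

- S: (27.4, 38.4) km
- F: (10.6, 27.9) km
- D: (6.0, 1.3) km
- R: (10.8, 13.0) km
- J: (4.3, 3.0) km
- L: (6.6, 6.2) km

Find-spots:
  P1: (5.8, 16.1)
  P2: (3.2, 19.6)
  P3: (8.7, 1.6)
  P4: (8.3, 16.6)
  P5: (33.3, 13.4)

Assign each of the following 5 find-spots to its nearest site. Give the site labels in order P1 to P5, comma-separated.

R, R, D, R, R

P1 → R (d²=34.61)
P2 → R (d²=101.32)
P3 → D (d²=7.38)
P4 → R (d²=19.21)
P5 → R (d²=506.41)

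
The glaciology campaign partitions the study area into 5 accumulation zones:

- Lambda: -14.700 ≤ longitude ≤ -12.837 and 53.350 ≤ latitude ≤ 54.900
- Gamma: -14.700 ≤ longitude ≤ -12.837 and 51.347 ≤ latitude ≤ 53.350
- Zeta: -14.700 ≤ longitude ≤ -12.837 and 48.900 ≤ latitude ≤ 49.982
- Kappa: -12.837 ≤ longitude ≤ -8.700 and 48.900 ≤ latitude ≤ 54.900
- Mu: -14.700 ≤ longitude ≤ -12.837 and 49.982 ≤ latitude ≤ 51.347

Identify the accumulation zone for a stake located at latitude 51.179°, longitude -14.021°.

The point has longitude = -14.021 and latitude = 51.179.
Only Mu satisfies -14.700 ≤ longitude ≤ -12.837 and 49.982 ≤ latitude ≤ 51.347.

Mu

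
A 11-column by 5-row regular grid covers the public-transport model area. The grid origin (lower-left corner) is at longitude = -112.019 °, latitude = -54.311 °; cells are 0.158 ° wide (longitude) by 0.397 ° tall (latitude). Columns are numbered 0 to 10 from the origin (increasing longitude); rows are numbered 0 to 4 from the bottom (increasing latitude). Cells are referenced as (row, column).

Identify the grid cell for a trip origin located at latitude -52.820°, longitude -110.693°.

Column index: ⌊(-110.693 − -112.019) / 0.158⌋ = ⌊8.392⌋ = 8
Row offset from origin: ⌊(-52.820 − -54.311) / 0.397⌋ = ⌊3.756⌋ = 3 → row 3

(3, 8)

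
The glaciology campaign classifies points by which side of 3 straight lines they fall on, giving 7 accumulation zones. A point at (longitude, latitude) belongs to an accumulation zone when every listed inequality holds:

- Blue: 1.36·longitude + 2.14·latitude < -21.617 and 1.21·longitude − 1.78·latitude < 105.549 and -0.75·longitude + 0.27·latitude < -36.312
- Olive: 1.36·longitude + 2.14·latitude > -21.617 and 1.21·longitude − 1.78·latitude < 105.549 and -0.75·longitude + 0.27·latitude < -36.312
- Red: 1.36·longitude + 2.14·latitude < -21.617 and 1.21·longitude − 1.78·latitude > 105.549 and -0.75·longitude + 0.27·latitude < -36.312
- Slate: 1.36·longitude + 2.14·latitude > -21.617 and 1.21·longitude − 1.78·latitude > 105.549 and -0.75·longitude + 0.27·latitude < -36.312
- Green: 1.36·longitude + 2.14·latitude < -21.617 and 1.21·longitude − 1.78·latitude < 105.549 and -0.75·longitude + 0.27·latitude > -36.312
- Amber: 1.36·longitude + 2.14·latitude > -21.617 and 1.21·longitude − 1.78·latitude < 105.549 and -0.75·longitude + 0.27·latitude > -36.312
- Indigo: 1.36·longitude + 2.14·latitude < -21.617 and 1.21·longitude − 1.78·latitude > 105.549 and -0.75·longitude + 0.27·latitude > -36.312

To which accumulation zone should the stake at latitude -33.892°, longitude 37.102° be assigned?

Blue

1.36·37.102 + 2.14·-33.892 = -22.070, which is < -21.617
1.21·37.102 − 1.78·-33.892 = 105.221, which is < 105.549
-0.75·37.102 + 0.27·-33.892 = -36.977, which is < -36.312
This sign pattern matches Blue.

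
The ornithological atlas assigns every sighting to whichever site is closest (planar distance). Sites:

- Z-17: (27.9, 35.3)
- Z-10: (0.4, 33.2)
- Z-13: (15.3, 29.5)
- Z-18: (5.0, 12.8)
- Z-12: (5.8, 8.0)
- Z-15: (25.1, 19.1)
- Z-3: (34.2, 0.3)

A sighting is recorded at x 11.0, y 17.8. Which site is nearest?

Z-18

Squared distances to each site:
Z-17: 591.860; Z-10: 349.520; Z-13: 155.380; Z-18: 61.000; Z-12: 123.080; Z-15: 200.500; Z-3: 844.490.
Minimum at Z-18.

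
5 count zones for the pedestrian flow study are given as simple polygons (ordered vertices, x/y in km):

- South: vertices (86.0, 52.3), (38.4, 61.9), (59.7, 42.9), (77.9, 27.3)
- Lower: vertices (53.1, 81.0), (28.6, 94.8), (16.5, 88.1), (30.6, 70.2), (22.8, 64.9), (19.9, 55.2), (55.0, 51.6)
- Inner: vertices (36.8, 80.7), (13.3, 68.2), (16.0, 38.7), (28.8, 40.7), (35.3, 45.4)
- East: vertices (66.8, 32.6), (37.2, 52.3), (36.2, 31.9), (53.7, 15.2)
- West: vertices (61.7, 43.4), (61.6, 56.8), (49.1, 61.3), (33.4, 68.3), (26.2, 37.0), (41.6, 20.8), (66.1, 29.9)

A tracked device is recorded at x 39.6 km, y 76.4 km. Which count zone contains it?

Lower

Cast a ray rightward from (39.6, 76.4). For each polygon, the edges (by vertex number in listed order) whose endpoints lie on opposite sides of y = 76.4, where each meets that height, and whether that is right or left of the point:
South: no edge straddles that height → 0 crossings.
Lower: 3–4 at x≈25.72 (left), 7–1 at x≈53.40 (right) → 1 crossing.
Inner: 1–2 at x≈28.72 (left), 5–1 at x≈36.62 (left) → 0 crossings.
East: no edge straddles that height → 0 crossings.
West: no edge straddles that height → 0 crossings.
Only Lower has an odd count, so the point is inside Lower.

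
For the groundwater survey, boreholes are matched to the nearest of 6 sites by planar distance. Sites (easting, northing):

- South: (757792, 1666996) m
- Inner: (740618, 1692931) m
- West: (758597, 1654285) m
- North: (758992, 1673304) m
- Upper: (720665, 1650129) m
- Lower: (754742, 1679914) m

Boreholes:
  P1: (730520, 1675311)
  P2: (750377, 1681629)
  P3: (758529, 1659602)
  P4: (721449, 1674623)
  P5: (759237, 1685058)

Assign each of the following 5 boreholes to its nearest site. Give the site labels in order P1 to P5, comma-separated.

Inner, Lower, West, Upper, Lower

P1 → Inner (d²=412434004.00)
P2 → Lower (d²=21994450.00)
P3 → West (d²=28275113.00)
P4 → Upper (d²=600570692.00)
P5 → Lower (d²=46665761.00)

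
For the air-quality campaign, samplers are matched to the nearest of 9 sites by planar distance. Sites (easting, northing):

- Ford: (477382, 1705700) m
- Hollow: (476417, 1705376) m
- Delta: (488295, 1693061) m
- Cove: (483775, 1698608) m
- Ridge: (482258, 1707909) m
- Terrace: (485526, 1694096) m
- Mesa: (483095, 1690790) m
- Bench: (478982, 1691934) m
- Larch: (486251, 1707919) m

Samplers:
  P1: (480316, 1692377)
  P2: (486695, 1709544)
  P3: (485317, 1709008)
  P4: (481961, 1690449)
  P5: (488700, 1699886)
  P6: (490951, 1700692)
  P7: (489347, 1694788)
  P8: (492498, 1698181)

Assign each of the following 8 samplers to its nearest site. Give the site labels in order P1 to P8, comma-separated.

Bench, Larch, Larch, Mesa, Cove, Cove, Delta, Delta

P1 → Bench (d²=1975805.00)
P2 → Larch (d²=2837761.00)
P3 → Larch (d²=2058277.00)
P4 → Mesa (d²=1402237.00)
P5 → Cove (d²=25888909.00)
P6 → Cove (d²=55838032.00)
P7 → Delta (d²=4089233.00)
P8 → Delta (d²=43879609.00)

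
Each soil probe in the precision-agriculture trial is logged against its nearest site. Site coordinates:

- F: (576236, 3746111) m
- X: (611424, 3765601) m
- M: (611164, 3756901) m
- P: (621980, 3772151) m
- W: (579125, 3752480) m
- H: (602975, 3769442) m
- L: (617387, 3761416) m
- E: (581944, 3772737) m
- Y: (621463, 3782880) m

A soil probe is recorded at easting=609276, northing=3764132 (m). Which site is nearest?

X

Squared distances to each site:
F: 1416398041.000; X: 6771865.000; M: 55851905.000; P: 225695977.000; W: 1044851905.000; H: 67898701.000; L: 73164977.000; E: 821084249.000; Y: 500010473.000.
Minimum at X.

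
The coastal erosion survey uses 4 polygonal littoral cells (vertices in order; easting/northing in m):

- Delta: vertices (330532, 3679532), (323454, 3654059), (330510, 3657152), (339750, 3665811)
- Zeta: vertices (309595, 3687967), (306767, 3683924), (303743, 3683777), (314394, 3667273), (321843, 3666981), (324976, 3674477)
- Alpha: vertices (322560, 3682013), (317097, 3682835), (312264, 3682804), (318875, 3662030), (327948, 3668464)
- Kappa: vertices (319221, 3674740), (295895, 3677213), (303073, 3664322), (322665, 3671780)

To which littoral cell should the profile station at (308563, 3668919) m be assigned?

Cast a ray rightward from (308563, 3668919). For each polygon, the edges (by vertex number in listed order) whose endpoints lie on opposite sides of northing = 3668919, where each meets that height, and whether that is right or left of the point:
Delta: 1–2 at easting≈327583.0 (right), 4–1 at easting≈337662.0 (right) → 2 crossings.
Zeta: 3–4 at easting≈313331.7 (right), 5–6 at easting≈322653.0 (right) → 2 crossings.
Alpha: 3–4 at easting≈316682.7 (right), 5–1 at easting≈327767.1 (right) → 2 crossings.
Kappa: 2–3 at easting≈300513.3 (left), 3–4 at easting≈315149.2 (right) → 1 crossing.
Only Kappa has an odd count, so the point is inside Kappa.

Kappa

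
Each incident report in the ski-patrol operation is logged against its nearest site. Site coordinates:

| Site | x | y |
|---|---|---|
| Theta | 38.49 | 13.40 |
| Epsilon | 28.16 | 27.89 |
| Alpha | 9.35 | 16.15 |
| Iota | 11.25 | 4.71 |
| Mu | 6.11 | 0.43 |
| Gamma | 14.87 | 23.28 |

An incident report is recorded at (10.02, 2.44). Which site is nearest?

Squared distances to each site:
Theta: 930.663; Epsilon: 976.762; Alpha: 188.413; Iota: 6.666; Mu: 19.328; Gamma: 457.828.
Minimum at Iota.

Iota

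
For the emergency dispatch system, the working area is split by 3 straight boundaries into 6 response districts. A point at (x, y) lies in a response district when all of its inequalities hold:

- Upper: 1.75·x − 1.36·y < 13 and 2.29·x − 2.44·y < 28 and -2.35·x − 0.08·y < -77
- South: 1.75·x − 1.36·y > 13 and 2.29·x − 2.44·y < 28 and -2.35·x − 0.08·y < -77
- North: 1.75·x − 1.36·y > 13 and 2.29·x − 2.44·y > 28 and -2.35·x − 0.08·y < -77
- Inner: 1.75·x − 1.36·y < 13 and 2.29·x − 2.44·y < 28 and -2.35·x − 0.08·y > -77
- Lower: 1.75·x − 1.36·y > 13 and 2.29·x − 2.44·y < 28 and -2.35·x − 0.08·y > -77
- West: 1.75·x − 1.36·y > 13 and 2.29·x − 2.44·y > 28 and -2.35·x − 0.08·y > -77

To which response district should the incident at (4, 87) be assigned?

Inner

1.75·4 − 1.36·87 = -111.320, which is < 13
2.29·4 − 2.44·87 = -203.120, which is < 28
-2.35·4 − 0.08·87 = -16.360, which is > -77
This sign pattern matches Inner.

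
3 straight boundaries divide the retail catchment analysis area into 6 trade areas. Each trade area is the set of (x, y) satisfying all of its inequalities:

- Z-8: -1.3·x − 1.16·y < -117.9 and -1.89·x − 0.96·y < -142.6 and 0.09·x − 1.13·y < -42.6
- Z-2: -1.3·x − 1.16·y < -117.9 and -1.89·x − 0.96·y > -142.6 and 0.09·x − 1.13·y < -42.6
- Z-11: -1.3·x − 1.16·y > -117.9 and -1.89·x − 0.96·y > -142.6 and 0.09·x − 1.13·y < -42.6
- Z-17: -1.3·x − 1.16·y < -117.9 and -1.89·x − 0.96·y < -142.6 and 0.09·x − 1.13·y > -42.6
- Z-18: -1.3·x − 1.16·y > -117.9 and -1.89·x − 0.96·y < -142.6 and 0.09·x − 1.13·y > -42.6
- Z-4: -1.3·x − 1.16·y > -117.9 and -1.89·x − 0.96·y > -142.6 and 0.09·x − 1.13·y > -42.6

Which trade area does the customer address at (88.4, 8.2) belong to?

-1.3·88.4 − 1.16·8.2 = -124.432, which is < -117.9
-1.89·88.4 − 0.96·8.2 = -174.948, which is < -142.6
0.09·88.4 − 1.13·8.2 = -1.310, which is > -42.6
This sign pattern matches Z-17.

Z-17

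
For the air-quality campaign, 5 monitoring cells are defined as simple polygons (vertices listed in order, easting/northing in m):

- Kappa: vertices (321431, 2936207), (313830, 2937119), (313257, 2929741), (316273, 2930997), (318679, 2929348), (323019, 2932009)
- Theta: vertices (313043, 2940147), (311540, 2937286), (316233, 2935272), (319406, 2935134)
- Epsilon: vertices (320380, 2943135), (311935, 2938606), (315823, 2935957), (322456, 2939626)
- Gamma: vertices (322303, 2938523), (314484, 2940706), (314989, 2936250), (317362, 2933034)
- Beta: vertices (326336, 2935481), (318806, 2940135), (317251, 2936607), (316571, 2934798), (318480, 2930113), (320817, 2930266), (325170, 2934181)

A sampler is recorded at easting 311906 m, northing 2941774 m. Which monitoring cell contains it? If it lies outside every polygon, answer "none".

none

Cast a ray rightward from (311906, 2941774). For each polygon, the edges (by vertex number in listed order) whose endpoints lie on opposite sides of northing = 2941774, where each meets that height, and whether that is right or left of the point:
Kappa: no edge straddles that height → 0 crossings.
Theta: no edge straddles that height → 0 crossings.
Epsilon: 1–2 at easting≈317842.2 (right), 4–1 at easting≈321185.2 (right) → 2 crossings.
Gamma: no edge straddles that height → 0 crossings.
Beta: no edge straddles that height → 0 crossings.
All counts are even, so the point lies outside every listed polygon.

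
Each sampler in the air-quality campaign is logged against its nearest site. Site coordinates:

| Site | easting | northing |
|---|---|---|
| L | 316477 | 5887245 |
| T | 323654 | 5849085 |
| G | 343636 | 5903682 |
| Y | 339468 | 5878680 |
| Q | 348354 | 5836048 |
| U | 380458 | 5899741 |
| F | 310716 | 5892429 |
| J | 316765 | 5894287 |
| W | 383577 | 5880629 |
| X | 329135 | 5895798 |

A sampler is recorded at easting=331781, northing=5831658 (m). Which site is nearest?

Q

Squared distances to each site:
L: 3324126985.000; T: 369748458.000; G: 5327997601.000; Y: 2270158453.000; Q: 293936429.000; U: 7004745218.000; F: 4136848666.000; J: 4147871897.000; W: 5080984457.000; X: 4120940916.000.
Minimum at Q.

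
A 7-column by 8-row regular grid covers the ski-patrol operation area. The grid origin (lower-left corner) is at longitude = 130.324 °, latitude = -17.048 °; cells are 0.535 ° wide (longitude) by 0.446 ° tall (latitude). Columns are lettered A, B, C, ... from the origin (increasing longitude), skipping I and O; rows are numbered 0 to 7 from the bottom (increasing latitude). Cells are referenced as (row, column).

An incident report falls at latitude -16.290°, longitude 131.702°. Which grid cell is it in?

Column index: ⌊(131.702 − 130.324) / 0.535⌋ = ⌊2.576⌋ = 2 → column C
Row offset from origin: ⌊(-16.290 − -17.048) / 0.446⌋ = ⌊1.700⌋ = 1 → row 1

(1, C)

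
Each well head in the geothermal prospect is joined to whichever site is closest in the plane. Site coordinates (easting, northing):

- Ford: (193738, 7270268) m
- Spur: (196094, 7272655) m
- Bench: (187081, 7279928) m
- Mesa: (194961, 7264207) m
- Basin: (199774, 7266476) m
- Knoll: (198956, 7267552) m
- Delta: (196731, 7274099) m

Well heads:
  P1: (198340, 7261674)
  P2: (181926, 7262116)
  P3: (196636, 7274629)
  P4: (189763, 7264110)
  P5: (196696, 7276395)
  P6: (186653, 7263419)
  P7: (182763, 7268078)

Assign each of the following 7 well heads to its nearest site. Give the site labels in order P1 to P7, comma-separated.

P1 → Mesa (d²=17833730.00)
P2 → Mesa (d²=174283506.00)
P3 → Delta (d²=289925.00)
P4 → Mesa (d²=27028613.00)
P5 → Delta (d²=5272841.00)
P6 → Mesa (d²=69643808.00)
P7 → Ford (d²=125246725.00)

Mesa, Mesa, Delta, Mesa, Delta, Mesa, Ford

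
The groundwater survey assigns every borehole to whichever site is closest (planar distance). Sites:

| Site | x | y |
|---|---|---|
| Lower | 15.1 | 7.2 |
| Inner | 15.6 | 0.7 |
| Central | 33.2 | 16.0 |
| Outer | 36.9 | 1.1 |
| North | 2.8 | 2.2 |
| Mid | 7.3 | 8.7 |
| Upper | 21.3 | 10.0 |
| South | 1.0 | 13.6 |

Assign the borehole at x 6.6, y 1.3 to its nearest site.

North

Squared distances to each site:
Lower: 107.060; Inner: 81.360; Central: 923.650; Outer: 918.130; North: 15.250; Mid: 55.250; Upper: 291.780; South: 182.650.
Minimum at North.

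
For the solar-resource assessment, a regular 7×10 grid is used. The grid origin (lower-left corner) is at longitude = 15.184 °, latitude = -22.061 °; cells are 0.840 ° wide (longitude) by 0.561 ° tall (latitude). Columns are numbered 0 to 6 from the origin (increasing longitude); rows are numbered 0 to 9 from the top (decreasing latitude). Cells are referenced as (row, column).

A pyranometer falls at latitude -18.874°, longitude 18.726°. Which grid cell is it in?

(4, 4)

Column index: ⌊(18.726 − 15.184) / 0.840⌋ = ⌊4.217⌋ = 4
Row offset from origin: ⌊(-18.874 − -22.061) / 0.561⌋ = ⌊5.681⌋ = 5 → row 4 (counted from top)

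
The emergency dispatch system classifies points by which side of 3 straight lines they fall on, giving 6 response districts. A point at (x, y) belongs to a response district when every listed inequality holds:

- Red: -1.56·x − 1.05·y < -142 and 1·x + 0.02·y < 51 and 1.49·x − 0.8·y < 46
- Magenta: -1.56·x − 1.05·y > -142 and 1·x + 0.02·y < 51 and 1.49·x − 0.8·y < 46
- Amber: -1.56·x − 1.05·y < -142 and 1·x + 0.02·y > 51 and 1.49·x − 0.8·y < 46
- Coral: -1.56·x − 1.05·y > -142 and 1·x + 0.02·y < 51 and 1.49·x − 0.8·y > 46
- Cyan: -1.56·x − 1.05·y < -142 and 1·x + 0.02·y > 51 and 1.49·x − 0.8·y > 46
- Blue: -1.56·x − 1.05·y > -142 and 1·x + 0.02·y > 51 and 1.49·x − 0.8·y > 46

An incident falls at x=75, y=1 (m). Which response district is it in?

Blue

-1.56·75 − 1.05·1 = -118.050, which is > -142
1·75 + 0.02·1 = 75.020, which is > 51
1.49·75 − 0.8·1 = 110.950, which is > 46
This sign pattern matches Blue.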